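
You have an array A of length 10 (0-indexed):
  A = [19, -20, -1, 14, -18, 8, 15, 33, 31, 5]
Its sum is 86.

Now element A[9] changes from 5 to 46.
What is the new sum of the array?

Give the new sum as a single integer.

Answer: 127

Derivation:
Old value at index 9: 5
New value at index 9: 46
Delta = 46 - 5 = 41
New sum = old_sum + delta = 86 + (41) = 127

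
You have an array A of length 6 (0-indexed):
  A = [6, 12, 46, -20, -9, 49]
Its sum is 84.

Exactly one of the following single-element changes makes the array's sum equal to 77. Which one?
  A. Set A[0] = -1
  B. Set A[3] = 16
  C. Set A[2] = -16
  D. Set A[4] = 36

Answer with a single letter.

Option A: A[0] 6->-1, delta=-7, new_sum=84+(-7)=77 <-- matches target
Option B: A[3] -20->16, delta=36, new_sum=84+(36)=120
Option C: A[2] 46->-16, delta=-62, new_sum=84+(-62)=22
Option D: A[4] -9->36, delta=45, new_sum=84+(45)=129

Answer: A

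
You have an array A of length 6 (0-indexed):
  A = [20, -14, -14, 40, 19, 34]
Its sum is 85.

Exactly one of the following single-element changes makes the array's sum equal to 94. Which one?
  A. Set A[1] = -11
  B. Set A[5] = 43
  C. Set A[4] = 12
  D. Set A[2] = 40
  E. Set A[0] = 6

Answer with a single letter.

Option A: A[1] -14->-11, delta=3, new_sum=85+(3)=88
Option B: A[5] 34->43, delta=9, new_sum=85+(9)=94 <-- matches target
Option C: A[4] 19->12, delta=-7, new_sum=85+(-7)=78
Option D: A[2] -14->40, delta=54, new_sum=85+(54)=139
Option E: A[0] 20->6, delta=-14, new_sum=85+(-14)=71

Answer: B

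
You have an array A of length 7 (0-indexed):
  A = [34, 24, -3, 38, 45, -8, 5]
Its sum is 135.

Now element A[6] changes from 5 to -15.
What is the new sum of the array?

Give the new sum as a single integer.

Old value at index 6: 5
New value at index 6: -15
Delta = -15 - 5 = -20
New sum = old_sum + delta = 135 + (-20) = 115

Answer: 115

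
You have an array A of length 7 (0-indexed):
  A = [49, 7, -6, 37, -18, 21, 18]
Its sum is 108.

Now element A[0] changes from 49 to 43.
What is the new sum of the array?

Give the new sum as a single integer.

Answer: 102

Derivation:
Old value at index 0: 49
New value at index 0: 43
Delta = 43 - 49 = -6
New sum = old_sum + delta = 108 + (-6) = 102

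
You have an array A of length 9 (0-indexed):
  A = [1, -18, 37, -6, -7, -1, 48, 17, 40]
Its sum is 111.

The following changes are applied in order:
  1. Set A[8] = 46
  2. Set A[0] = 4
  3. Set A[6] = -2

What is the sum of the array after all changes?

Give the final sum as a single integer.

Answer: 70

Derivation:
Initial sum: 111
Change 1: A[8] 40 -> 46, delta = 6, sum = 117
Change 2: A[0] 1 -> 4, delta = 3, sum = 120
Change 3: A[6] 48 -> -2, delta = -50, sum = 70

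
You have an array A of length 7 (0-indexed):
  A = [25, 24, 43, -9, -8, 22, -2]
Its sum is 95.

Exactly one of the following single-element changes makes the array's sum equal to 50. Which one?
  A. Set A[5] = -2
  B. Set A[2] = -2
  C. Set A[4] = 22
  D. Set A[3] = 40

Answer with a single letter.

Answer: B

Derivation:
Option A: A[5] 22->-2, delta=-24, new_sum=95+(-24)=71
Option B: A[2] 43->-2, delta=-45, new_sum=95+(-45)=50 <-- matches target
Option C: A[4] -8->22, delta=30, new_sum=95+(30)=125
Option D: A[3] -9->40, delta=49, new_sum=95+(49)=144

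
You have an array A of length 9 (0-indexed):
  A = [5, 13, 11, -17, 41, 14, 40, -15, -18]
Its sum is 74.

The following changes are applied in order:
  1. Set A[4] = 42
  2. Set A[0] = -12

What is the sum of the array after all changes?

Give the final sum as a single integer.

Answer: 58

Derivation:
Initial sum: 74
Change 1: A[4] 41 -> 42, delta = 1, sum = 75
Change 2: A[0] 5 -> -12, delta = -17, sum = 58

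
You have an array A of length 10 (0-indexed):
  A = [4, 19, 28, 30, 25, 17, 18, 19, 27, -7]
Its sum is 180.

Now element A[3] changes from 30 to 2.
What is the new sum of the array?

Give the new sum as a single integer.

Answer: 152

Derivation:
Old value at index 3: 30
New value at index 3: 2
Delta = 2 - 30 = -28
New sum = old_sum + delta = 180 + (-28) = 152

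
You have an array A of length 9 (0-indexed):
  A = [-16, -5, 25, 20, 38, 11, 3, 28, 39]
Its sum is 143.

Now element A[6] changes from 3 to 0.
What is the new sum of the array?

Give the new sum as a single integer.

Old value at index 6: 3
New value at index 6: 0
Delta = 0 - 3 = -3
New sum = old_sum + delta = 143 + (-3) = 140

Answer: 140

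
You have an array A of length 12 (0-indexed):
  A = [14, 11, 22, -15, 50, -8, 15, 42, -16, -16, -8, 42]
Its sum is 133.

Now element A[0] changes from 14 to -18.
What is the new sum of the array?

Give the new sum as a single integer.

Old value at index 0: 14
New value at index 0: -18
Delta = -18 - 14 = -32
New sum = old_sum + delta = 133 + (-32) = 101

Answer: 101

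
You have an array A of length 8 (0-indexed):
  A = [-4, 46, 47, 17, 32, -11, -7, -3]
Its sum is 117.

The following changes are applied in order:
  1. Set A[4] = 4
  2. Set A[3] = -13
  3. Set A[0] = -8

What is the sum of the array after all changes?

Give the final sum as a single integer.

Initial sum: 117
Change 1: A[4] 32 -> 4, delta = -28, sum = 89
Change 2: A[3] 17 -> -13, delta = -30, sum = 59
Change 3: A[0] -4 -> -8, delta = -4, sum = 55

Answer: 55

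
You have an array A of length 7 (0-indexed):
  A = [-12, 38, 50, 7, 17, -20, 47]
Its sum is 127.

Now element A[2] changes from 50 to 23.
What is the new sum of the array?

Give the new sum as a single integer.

Answer: 100

Derivation:
Old value at index 2: 50
New value at index 2: 23
Delta = 23 - 50 = -27
New sum = old_sum + delta = 127 + (-27) = 100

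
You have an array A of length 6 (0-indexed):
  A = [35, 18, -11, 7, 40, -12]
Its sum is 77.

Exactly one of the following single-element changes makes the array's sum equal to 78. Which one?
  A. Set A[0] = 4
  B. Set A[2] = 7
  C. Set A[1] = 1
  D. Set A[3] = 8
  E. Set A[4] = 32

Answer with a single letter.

Answer: D

Derivation:
Option A: A[0] 35->4, delta=-31, new_sum=77+(-31)=46
Option B: A[2] -11->7, delta=18, new_sum=77+(18)=95
Option C: A[1] 18->1, delta=-17, new_sum=77+(-17)=60
Option D: A[3] 7->8, delta=1, new_sum=77+(1)=78 <-- matches target
Option E: A[4] 40->32, delta=-8, new_sum=77+(-8)=69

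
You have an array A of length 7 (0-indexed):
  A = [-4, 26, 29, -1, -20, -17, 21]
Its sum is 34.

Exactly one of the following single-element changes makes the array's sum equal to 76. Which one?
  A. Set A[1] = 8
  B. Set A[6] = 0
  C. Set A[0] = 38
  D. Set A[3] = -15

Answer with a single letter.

Option A: A[1] 26->8, delta=-18, new_sum=34+(-18)=16
Option B: A[6] 21->0, delta=-21, new_sum=34+(-21)=13
Option C: A[0] -4->38, delta=42, new_sum=34+(42)=76 <-- matches target
Option D: A[3] -1->-15, delta=-14, new_sum=34+(-14)=20

Answer: C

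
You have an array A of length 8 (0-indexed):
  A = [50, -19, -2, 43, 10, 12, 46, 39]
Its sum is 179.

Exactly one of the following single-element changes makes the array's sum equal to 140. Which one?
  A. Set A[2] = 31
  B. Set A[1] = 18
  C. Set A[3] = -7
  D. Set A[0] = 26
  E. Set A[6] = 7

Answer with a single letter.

Option A: A[2] -2->31, delta=33, new_sum=179+(33)=212
Option B: A[1] -19->18, delta=37, new_sum=179+(37)=216
Option C: A[3] 43->-7, delta=-50, new_sum=179+(-50)=129
Option D: A[0] 50->26, delta=-24, new_sum=179+(-24)=155
Option E: A[6] 46->7, delta=-39, new_sum=179+(-39)=140 <-- matches target

Answer: E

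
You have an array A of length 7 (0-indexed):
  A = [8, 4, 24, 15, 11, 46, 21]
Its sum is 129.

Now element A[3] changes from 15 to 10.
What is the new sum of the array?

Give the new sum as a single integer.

Answer: 124

Derivation:
Old value at index 3: 15
New value at index 3: 10
Delta = 10 - 15 = -5
New sum = old_sum + delta = 129 + (-5) = 124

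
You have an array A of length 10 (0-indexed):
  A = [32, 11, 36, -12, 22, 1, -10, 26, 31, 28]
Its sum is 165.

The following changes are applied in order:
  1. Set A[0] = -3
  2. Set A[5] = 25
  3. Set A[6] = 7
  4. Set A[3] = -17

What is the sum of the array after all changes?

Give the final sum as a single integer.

Answer: 166

Derivation:
Initial sum: 165
Change 1: A[0] 32 -> -3, delta = -35, sum = 130
Change 2: A[5] 1 -> 25, delta = 24, sum = 154
Change 3: A[6] -10 -> 7, delta = 17, sum = 171
Change 4: A[3] -12 -> -17, delta = -5, sum = 166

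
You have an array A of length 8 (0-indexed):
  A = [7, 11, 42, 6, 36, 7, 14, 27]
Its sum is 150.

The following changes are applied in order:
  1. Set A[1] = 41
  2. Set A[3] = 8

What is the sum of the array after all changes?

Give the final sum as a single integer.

Answer: 182

Derivation:
Initial sum: 150
Change 1: A[1] 11 -> 41, delta = 30, sum = 180
Change 2: A[3] 6 -> 8, delta = 2, sum = 182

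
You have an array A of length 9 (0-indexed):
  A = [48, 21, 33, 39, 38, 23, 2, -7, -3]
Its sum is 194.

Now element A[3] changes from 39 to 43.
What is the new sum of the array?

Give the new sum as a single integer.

Answer: 198

Derivation:
Old value at index 3: 39
New value at index 3: 43
Delta = 43 - 39 = 4
New sum = old_sum + delta = 194 + (4) = 198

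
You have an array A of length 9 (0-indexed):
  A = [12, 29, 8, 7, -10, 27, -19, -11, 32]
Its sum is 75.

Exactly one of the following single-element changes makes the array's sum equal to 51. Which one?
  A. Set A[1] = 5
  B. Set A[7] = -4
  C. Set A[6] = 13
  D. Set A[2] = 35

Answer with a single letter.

Option A: A[1] 29->5, delta=-24, new_sum=75+(-24)=51 <-- matches target
Option B: A[7] -11->-4, delta=7, new_sum=75+(7)=82
Option C: A[6] -19->13, delta=32, new_sum=75+(32)=107
Option D: A[2] 8->35, delta=27, new_sum=75+(27)=102

Answer: A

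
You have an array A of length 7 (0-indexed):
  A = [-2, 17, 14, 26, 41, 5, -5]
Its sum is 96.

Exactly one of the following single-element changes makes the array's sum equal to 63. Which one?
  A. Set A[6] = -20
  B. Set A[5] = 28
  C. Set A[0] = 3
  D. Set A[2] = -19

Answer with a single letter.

Option A: A[6] -5->-20, delta=-15, new_sum=96+(-15)=81
Option B: A[5] 5->28, delta=23, new_sum=96+(23)=119
Option C: A[0] -2->3, delta=5, new_sum=96+(5)=101
Option D: A[2] 14->-19, delta=-33, new_sum=96+(-33)=63 <-- matches target

Answer: D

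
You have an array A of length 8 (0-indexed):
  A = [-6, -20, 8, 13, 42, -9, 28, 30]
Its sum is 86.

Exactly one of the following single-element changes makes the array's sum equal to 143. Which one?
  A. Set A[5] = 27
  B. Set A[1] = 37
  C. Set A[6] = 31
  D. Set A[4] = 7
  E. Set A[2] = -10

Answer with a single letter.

Option A: A[5] -9->27, delta=36, new_sum=86+(36)=122
Option B: A[1] -20->37, delta=57, new_sum=86+(57)=143 <-- matches target
Option C: A[6] 28->31, delta=3, new_sum=86+(3)=89
Option D: A[4] 42->7, delta=-35, new_sum=86+(-35)=51
Option E: A[2] 8->-10, delta=-18, new_sum=86+(-18)=68

Answer: B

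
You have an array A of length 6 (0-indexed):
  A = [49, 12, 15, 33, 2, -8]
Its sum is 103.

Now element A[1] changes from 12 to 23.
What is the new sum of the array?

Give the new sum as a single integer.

Old value at index 1: 12
New value at index 1: 23
Delta = 23 - 12 = 11
New sum = old_sum + delta = 103 + (11) = 114

Answer: 114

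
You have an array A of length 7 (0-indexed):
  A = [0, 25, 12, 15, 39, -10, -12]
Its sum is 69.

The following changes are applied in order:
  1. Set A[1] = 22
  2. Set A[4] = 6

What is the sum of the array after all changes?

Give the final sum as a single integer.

Initial sum: 69
Change 1: A[1] 25 -> 22, delta = -3, sum = 66
Change 2: A[4] 39 -> 6, delta = -33, sum = 33

Answer: 33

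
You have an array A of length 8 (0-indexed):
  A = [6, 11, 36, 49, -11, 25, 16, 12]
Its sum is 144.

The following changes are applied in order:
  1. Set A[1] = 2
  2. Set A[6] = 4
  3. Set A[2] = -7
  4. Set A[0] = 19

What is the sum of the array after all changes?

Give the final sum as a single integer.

Answer: 93

Derivation:
Initial sum: 144
Change 1: A[1] 11 -> 2, delta = -9, sum = 135
Change 2: A[6] 16 -> 4, delta = -12, sum = 123
Change 3: A[2] 36 -> -7, delta = -43, sum = 80
Change 4: A[0] 6 -> 19, delta = 13, sum = 93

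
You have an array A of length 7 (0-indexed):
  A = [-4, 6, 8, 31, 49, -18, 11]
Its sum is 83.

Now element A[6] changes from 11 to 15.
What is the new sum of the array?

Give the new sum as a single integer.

Old value at index 6: 11
New value at index 6: 15
Delta = 15 - 11 = 4
New sum = old_sum + delta = 83 + (4) = 87

Answer: 87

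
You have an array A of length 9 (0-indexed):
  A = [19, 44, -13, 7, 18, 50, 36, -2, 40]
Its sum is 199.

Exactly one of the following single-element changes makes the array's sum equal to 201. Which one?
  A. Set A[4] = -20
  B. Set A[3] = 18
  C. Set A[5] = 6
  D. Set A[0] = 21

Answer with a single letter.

Answer: D

Derivation:
Option A: A[4] 18->-20, delta=-38, new_sum=199+(-38)=161
Option B: A[3] 7->18, delta=11, new_sum=199+(11)=210
Option C: A[5] 50->6, delta=-44, new_sum=199+(-44)=155
Option D: A[0] 19->21, delta=2, new_sum=199+(2)=201 <-- matches target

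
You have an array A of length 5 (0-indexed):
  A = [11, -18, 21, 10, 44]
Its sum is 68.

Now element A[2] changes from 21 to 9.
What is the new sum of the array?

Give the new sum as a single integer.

Answer: 56

Derivation:
Old value at index 2: 21
New value at index 2: 9
Delta = 9 - 21 = -12
New sum = old_sum + delta = 68 + (-12) = 56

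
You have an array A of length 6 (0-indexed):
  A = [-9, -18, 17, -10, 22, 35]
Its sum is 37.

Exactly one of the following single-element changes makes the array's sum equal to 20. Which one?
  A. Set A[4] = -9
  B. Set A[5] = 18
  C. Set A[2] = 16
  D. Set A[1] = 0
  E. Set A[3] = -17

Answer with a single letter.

Answer: B

Derivation:
Option A: A[4] 22->-9, delta=-31, new_sum=37+(-31)=6
Option B: A[5] 35->18, delta=-17, new_sum=37+(-17)=20 <-- matches target
Option C: A[2] 17->16, delta=-1, new_sum=37+(-1)=36
Option D: A[1] -18->0, delta=18, new_sum=37+(18)=55
Option E: A[3] -10->-17, delta=-7, new_sum=37+(-7)=30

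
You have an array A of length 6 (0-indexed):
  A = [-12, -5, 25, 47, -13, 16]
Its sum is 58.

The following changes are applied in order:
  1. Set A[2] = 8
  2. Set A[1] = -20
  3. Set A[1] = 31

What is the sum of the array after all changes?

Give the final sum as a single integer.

Answer: 77

Derivation:
Initial sum: 58
Change 1: A[2] 25 -> 8, delta = -17, sum = 41
Change 2: A[1] -5 -> -20, delta = -15, sum = 26
Change 3: A[1] -20 -> 31, delta = 51, sum = 77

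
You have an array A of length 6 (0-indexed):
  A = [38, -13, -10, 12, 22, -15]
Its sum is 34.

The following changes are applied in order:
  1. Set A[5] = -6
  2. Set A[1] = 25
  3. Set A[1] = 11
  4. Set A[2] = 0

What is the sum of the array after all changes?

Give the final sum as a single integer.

Initial sum: 34
Change 1: A[5] -15 -> -6, delta = 9, sum = 43
Change 2: A[1] -13 -> 25, delta = 38, sum = 81
Change 3: A[1] 25 -> 11, delta = -14, sum = 67
Change 4: A[2] -10 -> 0, delta = 10, sum = 77

Answer: 77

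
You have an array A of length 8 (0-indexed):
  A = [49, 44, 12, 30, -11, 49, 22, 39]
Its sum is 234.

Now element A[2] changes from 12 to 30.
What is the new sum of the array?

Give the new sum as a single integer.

Old value at index 2: 12
New value at index 2: 30
Delta = 30 - 12 = 18
New sum = old_sum + delta = 234 + (18) = 252

Answer: 252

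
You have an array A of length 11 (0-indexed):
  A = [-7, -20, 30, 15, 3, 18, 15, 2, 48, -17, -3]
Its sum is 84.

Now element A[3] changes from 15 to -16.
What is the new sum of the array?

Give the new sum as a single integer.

Answer: 53

Derivation:
Old value at index 3: 15
New value at index 3: -16
Delta = -16 - 15 = -31
New sum = old_sum + delta = 84 + (-31) = 53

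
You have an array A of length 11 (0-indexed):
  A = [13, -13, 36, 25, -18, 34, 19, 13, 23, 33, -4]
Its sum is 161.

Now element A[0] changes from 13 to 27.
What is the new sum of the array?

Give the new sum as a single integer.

Answer: 175

Derivation:
Old value at index 0: 13
New value at index 0: 27
Delta = 27 - 13 = 14
New sum = old_sum + delta = 161 + (14) = 175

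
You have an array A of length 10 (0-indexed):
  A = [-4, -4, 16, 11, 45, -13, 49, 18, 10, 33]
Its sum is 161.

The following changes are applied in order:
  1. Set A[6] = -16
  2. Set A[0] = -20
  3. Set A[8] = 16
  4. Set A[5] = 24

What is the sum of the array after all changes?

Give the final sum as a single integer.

Answer: 123

Derivation:
Initial sum: 161
Change 1: A[6] 49 -> -16, delta = -65, sum = 96
Change 2: A[0] -4 -> -20, delta = -16, sum = 80
Change 3: A[8] 10 -> 16, delta = 6, sum = 86
Change 4: A[5] -13 -> 24, delta = 37, sum = 123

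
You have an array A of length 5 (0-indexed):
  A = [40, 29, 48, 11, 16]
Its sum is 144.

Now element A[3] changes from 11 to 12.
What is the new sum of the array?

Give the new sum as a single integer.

Old value at index 3: 11
New value at index 3: 12
Delta = 12 - 11 = 1
New sum = old_sum + delta = 144 + (1) = 145

Answer: 145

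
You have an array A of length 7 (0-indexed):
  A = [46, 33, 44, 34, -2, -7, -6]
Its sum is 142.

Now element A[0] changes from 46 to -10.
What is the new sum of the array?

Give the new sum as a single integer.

Old value at index 0: 46
New value at index 0: -10
Delta = -10 - 46 = -56
New sum = old_sum + delta = 142 + (-56) = 86

Answer: 86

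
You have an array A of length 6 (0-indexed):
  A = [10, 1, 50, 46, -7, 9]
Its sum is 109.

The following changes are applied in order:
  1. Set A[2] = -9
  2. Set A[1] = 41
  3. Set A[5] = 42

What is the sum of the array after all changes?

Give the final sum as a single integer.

Answer: 123

Derivation:
Initial sum: 109
Change 1: A[2] 50 -> -9, delta = -59, sum = 50
Change 2: A[1] 1 -> 41, delta = 40, sum = 90
Change 3: A[5] 9 -> 42, delta = 33, sum = 123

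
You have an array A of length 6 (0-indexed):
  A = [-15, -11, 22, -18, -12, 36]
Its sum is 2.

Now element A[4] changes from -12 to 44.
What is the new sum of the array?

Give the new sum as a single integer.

Old value at index 4: -12
New value at index 4: 44
Delta = 44 - -12 = 56
New sum = old_sum + delta = 2 + (56) = 58

Answer: 58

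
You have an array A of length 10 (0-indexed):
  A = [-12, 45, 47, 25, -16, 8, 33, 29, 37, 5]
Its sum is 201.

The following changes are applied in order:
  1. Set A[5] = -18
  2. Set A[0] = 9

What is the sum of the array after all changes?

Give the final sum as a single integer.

Initial sum: 201
Change 1: A[5] 8 -> -18, delta = -26, sum = 175
Change 2: A[0] -12 -> 9, delta = 21, sum = 196

Answer: 196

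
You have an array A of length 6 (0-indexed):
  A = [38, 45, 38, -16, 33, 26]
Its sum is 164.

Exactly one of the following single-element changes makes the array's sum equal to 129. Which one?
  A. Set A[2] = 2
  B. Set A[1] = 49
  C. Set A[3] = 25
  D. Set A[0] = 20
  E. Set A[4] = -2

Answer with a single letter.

Option A: A[2] 38->2, delta=-36, new_sum=164+(-36)=128
Option B: A[1] 45->49, delta=4, new_sum=164+(4)=168
Option C: A[3] -16->25, delta=41, new_sum=164+(41)=205
Option D: A[0] 38->20, delta=-18, new_sum=164+(-18)=146
Option E: A[4] 33->-2, delta=-35, new_sum=164+(-35)=129 <-- matches target

Answer: E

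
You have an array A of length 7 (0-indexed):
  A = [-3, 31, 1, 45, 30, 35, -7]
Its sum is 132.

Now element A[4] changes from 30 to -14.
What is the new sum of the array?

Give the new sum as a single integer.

Old value at index 4: 30
New value at index 4: -14
Delta = -14 - 30 = -44
New sum = old_sum + delta = 132 + (-44) = 88

Answer: 88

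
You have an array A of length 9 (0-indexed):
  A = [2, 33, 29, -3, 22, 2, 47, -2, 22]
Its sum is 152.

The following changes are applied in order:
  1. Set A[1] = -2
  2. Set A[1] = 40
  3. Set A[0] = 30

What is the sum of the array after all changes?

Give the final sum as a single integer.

Answer: 187

Derivation:
Initial sum: 152
Change 1: A[1] 33 -> -2, delta = -35, sum = 117
Change 2: A[1] -2 -> 40, delta = 42, sum = 159
Change 3: A[0] 2 -> 30, delta = 28, sum = 187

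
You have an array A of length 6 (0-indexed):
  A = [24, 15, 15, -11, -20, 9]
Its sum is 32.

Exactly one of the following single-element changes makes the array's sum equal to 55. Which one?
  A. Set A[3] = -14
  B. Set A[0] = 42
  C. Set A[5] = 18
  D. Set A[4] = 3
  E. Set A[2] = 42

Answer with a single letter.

Option A: A[3] -11->-14, delta=-3, new_sum=32+(-3)=29
Option B: A[0] 24->42, delta=18, new_sum=32+(18)=50
Option C: A[5] 9->18, delta=9, new_sum=32+(9)=41
Option D: A[4] -20->3, delta=23, new_sum=32+(23)=55 <-- matches target
Option E: A[2] 15->42, delta=27, new_sum=32+(27)=59

Answer: D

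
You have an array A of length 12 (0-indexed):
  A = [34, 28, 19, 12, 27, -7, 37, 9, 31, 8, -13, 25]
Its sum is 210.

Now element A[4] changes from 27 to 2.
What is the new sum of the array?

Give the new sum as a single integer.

Old value at index 4: 27
New value at index 4: 2
Delta = 2 - 27 = -25
New sum = old_sum + delta = 210 + (-25) = 185

Answer: 185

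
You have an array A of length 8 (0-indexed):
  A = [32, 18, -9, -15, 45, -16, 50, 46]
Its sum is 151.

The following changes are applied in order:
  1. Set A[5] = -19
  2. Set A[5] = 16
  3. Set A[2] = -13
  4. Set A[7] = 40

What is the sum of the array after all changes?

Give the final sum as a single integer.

Answer: 173

Derivation:
Initial sum: 151
Change 1: A[5] -16 -> -19, delta = -3, sum = 148
Change 2: A[5] -19 -> 16, delta = 35, sum = 183
Change 3: A[2] -9 -> -13, delta = -4, sum = 179
Change 4: A[7] 46 -> 40, delta = -6, sum = 173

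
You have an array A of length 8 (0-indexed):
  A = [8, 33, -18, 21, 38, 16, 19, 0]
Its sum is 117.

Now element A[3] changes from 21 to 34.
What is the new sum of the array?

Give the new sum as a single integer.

Answer: 130

Derivation:
Old value at index 3: 21
New value at index 3: 34
Delta = 34 - 21 = 13
New sum = old_sum + delta = 117 + (13) = 130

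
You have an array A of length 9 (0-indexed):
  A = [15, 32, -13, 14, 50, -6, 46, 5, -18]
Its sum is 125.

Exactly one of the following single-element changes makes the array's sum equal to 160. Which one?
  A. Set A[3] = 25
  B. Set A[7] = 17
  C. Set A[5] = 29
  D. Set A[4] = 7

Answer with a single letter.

Answer: C

Derivation:
Option A: A[3] 14->25, delta=11, new_sum=125+(11)=136
Option B: A[7] 5->17, delta=12, new_sum=125+(12)=137
Option C: A[5] -6->29, delta=35, new_sum=125+(35)=160 <-- matches target
Option D: A[4] 50->7, delta=-43, new_sum=125+(-43)=82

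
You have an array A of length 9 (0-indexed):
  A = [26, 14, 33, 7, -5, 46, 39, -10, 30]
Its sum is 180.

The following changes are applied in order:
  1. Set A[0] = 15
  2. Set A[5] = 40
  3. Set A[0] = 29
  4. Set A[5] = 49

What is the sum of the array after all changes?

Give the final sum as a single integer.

Answer: 186

Derivation:
Initial sum: 180
Change 1: A[0] 26 -> 15, delta = -11, sum = 169
Change 2: A[5] 46 -> 40, delta = -6, sum = 163
Change 3: A[0] 15 -> 29, delta = 14, sum = 177
Change 4: A[5] 40 -> 49, delta = 9, sum = 186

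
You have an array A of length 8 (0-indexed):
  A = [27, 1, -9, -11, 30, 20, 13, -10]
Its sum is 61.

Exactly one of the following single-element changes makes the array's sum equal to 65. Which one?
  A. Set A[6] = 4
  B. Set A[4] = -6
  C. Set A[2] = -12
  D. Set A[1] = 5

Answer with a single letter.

Answer: D

Derivation:
Option A: A[6] 13->4, delta=-9, new_sum=61+(-9)=52
Option B: A[4] 30->-6, delta=-36, new_sum=61+(-36)=25
Option C: A[2] -9->-12, delta=-3, new_sum=61+(-3)=58
Option D: A[1] 1->5, delta=4, new_sum=61+(4)=65 <-- matches target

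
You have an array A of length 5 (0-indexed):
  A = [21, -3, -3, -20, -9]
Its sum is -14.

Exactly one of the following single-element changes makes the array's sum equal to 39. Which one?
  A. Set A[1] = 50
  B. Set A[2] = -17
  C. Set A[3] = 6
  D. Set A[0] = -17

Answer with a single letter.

Answer: A

Derivation:
Option A: A[1] -3->50, delta=53, new_sum=-14+(53)=39 <-- matches target
Option B: A[2] -3->-17, delta=-14, new_sum=-14+(-14)=-28
Option C: A[3] -20->6, delta=26, new_sum=-14+(26)=12
Option D: A[0] 21->-17, delta=-38, new_sum=-14+(-38)=-52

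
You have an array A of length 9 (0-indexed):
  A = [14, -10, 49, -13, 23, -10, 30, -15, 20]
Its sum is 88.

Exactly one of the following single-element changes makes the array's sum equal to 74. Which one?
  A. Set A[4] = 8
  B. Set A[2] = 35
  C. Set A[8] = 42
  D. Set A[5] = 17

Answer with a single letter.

Option A: A[4] 23->8, delta=-15, new_sum=88+(-15)=73
Option B: A[2] 49->35, delta=-14, new_sum=88+(-14)=74 <-- matches target
Option C: A[8] 20->42, delta=22, new_sum=88+(22)=110
Option D: A[5] -10->17, delta=27, new_sum=88+(27)=115

Answer: B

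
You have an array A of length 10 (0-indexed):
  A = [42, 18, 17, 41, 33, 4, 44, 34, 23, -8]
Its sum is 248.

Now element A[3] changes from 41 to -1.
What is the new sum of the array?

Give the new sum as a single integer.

Answer: 206

Derivation:
Old value at index 3: 41
New value at index 3: -1
Delta = -1 - 41 = -42
New sum = old_sum + delta = 248 + (-42) = 206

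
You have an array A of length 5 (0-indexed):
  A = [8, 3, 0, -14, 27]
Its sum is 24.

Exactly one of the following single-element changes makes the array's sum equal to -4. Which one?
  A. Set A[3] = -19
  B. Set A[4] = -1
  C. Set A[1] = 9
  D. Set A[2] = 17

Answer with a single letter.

Answer: B

Derivation:
Option A: A[3] -14->-19, delta=-5, new_sum=24+(-5)=19
Option B: A[4] 27->-1, delta=-28, new_sum=24+(-28)=-4 <-- matches target
Option C: A[1] 3->9, delta=6, new_sum=24+(6)=30
Option D: A[2] 0->17, delta=17, new_sum=24+(17)=41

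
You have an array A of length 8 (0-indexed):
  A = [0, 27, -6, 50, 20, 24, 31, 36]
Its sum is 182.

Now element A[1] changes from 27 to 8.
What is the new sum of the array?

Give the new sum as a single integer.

Answer: 163

Derivation:
Old value at index 1: 27
New value at index 1: 8
Delta = 8 - 27 = -19
New sum = old_sum + delta = 182 + (-19) = 163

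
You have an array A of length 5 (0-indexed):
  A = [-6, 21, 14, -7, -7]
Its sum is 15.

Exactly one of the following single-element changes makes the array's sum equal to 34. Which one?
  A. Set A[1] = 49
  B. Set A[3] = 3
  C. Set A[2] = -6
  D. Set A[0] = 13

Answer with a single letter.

Option A: A[1] 21->49, delta=28, new_sum=15+(28)=43
Option B: A[3] -7->3, delta=10, new_sum=15+(10)=25
Option C: A[2] 14->-6, delta=-20, new_sum=15+(-20)=-5
Option D: A[0] -6->13, delta=19, new_sum=15+(19)=34 <-- matches target

Answer: D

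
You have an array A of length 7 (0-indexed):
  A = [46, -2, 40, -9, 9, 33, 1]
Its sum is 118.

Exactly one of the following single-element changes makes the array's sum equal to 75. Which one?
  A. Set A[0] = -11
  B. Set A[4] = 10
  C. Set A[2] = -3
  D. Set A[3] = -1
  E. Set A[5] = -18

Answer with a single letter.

Answer: C

Derivation:
Option A: A[0] 46->-11, delta=-57, new_sum=118+(-57)=61
Option B: A[4] 9->10, delta=1, new_sum=118+(1)=119
Option C: A[2] 40->-3, delta=-43, new_sum=118+(-43)=75 <-- matches target
Option D: A[3] -9->-1, delta=8, new_sum=118+(8)=126
Option E: A[5] 33->-18, delta=-51, new_sum=118+(-51)=67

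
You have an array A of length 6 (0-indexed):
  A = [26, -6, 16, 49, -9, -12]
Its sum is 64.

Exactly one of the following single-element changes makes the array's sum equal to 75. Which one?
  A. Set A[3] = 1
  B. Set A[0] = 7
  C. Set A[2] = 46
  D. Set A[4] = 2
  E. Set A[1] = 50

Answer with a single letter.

Option A: A[3] 49->1, delta=-48, new_sum=64+(-48)=16
Option B: A[0] 26->7, delta=-19, new_sum=64+(-19)=45
Option C: A[2] 16->46, delta=30, new_sum=64+(30)=94
Option D: A[4] -9->2, delta=11, new_sum=64+(11)=75 <-- matches target
Option E: A[1] -6->50, delta=56, new_sum=64+(56)=120

Answer: D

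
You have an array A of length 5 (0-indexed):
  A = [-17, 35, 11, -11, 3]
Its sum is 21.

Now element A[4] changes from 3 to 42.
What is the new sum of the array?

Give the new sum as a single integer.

Old value at index 4: 3
New value at index 4: 42
Delta = 42 - 3 = 39
New sum = old_sum + delta = 21 + (39) = 60

Answer: 60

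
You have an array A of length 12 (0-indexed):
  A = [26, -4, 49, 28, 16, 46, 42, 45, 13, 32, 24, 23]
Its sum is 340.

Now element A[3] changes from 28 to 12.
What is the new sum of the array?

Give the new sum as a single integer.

Answer: 324

Derivation:
Old value at index 3: 28
New value at index 3: 12
Delta = 12 - 28 = -16
New sum = old_sum + delta = 340 + (-16) = 324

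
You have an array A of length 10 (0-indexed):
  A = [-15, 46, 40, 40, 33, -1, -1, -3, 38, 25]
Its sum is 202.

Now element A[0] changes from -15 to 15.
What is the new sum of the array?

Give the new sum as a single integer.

Answer: 232

Derivation:
Old value at index 0: -15
New value at index 0: 15
Delta = 15 - -15 = 30
New sum = old_sum + delta = 202 + (30) = 232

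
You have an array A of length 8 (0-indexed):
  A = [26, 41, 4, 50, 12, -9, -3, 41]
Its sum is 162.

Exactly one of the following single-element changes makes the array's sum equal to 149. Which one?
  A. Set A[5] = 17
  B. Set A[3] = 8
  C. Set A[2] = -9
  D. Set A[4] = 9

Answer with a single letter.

Option A: A[5] -9->17, delta=26, new_sum=162+(26)=188
Option B: A[3] 50->8, delta=-42, new_sum=162+(-42)=120
Option C: A[2] 4->-9, delta=-13, new_sum=162+(-13)=149 <-- matches target
Option D: A[4] 12->9, delta=-3, new_sum=162+(-3)=159

Answer: C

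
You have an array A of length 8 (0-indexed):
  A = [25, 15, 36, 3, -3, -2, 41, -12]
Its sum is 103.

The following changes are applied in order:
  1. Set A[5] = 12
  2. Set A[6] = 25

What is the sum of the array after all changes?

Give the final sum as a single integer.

Answer: 101

Derivation:
Initial sum: 103
Change 1: A[5] -2 -> 12, delta = 14, sum = 117
Change 2: A[6] 41 -> 25, delta = -16, sum = 101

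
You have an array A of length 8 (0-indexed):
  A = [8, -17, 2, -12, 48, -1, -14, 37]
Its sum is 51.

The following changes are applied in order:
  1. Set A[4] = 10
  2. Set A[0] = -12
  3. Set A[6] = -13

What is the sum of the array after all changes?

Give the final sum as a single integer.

Answer: -6

Derivation:
Initial sum: 51
Change 1: A[4] 48 -> 10, delta = -38, sum = 13
Change 2: A[0] 8 -> -12, delta = -20, sum = -7
Change 3: A[6] -14 -> -13, delta = 1, sum = -6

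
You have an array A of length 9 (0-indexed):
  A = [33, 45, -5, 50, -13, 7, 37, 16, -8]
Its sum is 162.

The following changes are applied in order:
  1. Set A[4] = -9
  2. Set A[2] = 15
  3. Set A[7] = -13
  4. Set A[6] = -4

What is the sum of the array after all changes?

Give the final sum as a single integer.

Answer: 116

Derivation:
Initial sum: 162
Change 1: A[4] -13 -> -9, delta = 4, sum = 166
Change 2: A[2] -5 -> 15, delta = 20, sum = 186
Change 3: A[7] 16 -> -13, delta = -29, sum = 157
Change 4: A[6] 37 -> -4, delta = -41, sum = 116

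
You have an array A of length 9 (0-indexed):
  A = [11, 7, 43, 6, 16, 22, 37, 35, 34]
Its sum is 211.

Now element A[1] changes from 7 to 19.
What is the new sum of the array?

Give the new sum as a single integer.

Answer: 223

Derivation:
Old value at index 1: 7
New value at index 1: 19
Delta = 19 - 7 = 12
New sum = old_sum + delta = 211 + (12) = 223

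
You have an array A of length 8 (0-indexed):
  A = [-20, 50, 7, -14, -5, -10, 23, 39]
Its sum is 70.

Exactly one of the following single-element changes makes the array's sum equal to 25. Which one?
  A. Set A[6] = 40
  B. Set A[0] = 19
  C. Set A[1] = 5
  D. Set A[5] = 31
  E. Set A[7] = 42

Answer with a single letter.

Option A: A[6] 23->40, delta=17, new_sum=70+(17)=87
Option B: A[0] -20->19, delta=39, new_sum=70+(39)=109
Option C: A[1] 50->5, delta=-45, new_sum=70+(-45)=25 <-- matches target
Option D: A[5] -10->31, delta=41, new_sum=70+(41)=111
Option E: A[7] 39->42, delta=3, new_sum=70+(3)=73

Answer: C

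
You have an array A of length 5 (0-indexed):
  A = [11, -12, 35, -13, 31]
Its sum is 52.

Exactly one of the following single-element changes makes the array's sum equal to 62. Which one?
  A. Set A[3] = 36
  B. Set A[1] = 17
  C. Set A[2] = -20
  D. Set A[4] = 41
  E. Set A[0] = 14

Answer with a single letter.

Option A: A[3] -13->36, delta=49, new_sum=52+(49)=101
Option B: A[1] -12->17, delta=29, new_sum=52+(29)=81
Option C: A[2] 35->-20, delta=-55, new_sum=52+(-55)=-3
Option D: A[4] 31->41, delta=10, new_sum=52+(10)=62 <-- matches target
Option E: A[0] 11->14, delta=3, new_sum=52+(3)=55

Answer: D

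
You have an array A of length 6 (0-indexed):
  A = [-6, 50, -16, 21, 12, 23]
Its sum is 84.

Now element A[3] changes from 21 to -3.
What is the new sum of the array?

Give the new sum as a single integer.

Old value at index 3: 21
New value at index 3: -3
Delta = -3 - 21 = -24
New sum = old_sum + delta = 84 + (-24) = 60

Answer: 60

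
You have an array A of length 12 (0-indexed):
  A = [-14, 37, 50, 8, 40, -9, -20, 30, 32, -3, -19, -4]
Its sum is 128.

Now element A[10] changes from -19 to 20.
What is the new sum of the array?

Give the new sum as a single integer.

Old value at index 10: -19
New value at index 10: 20
Delta = 20 - -19 = 39
New sum = old_sum + delta = 128 + (39) = 167

Answer: 167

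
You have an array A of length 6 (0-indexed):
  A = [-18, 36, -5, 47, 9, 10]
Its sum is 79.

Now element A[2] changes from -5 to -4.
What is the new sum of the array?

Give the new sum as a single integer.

Answer: 80

Derivation:
Old value at index 2: -5
New value at index 2: -4
Delta = -4 - -5 = 1
New sum = old_sum + delta = 79 + (1) = 80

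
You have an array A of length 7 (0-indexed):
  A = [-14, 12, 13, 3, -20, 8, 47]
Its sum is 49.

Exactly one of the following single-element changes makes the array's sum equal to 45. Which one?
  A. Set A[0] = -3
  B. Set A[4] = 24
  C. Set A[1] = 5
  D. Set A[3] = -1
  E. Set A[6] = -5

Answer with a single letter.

Answer: D

Derivation:
Option A: A[0] -14->-3, delta=11, new_sum=49+(11)=60
Option B: A[4] -20->24, delta=44, new_sum=49+(44)=93
Option C: A[1] 12->5, delta=-7, new_sum=49+(-7)=42
Option D: A[3] 3->-1, delta=-4, new_sum=49+(-4)=45 <-- matches target
Option E: A[6] 47->-5, delta=-52, new_sum=49+(-52)=-3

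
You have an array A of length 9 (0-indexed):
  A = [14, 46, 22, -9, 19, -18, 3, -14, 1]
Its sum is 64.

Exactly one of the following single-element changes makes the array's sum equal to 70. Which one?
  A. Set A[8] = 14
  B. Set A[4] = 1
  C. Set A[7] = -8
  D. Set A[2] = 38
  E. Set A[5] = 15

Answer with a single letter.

Answer: C

Derivation:
Option A: A[8] 1->14, delta=13, new_sum=64+(13)=77
Option B: A[4] 19->1, delta=-18, new_sum=64+(-18)=46
Option C: A[7] -14->-8, delta=6, new_sum=64+(6)=70 <-- matches target
Option D: A[2] 22->38, delta=16, new_sum=64+(16)=80
Option E: A[5] -18->15, delta=33, new_sum=64+(33)=97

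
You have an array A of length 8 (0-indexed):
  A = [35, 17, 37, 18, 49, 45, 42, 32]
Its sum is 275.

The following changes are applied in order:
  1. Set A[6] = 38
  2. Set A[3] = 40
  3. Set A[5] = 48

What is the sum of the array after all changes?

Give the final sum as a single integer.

Initial sum: 275
Change 1: A[6] 42 -> 38, delta = -4, sum = 271
Change 2: A[3] 18 -> 40, delta = 22, sum = 293
Change 3: A[5] 45 -> 48, delta = 3, sum = 296

Answer: 296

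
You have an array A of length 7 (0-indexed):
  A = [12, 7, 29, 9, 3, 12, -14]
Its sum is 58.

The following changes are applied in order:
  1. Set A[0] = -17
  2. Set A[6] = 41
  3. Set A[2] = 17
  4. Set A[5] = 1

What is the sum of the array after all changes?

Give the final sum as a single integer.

Initial sum: 58
Change 1: A[0] 12 -> -17, delta = -29, sum = 29
Change 2: A[6] -14 -> 41, delta = 55, sum = 84
Change 3: A[2] 29 -> 17, delta = -12, sum = 72
Change 4: A[5] 12 -> 1, delta = -11, sum = 61

Answer: 61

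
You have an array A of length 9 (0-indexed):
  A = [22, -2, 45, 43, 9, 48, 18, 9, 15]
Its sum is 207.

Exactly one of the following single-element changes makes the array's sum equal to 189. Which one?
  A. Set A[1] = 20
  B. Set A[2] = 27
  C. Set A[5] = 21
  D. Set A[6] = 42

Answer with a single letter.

Answer: B

Derivation:
Option A: A[1] -2->20, delta=22, new_sum=207+(22)=229
Option B: A[2] 45->27, delta=-18, new_sum=207+(-18)=189 <-- matches target
Option C: A[5] 48->21, delta=-27, new_sum=207+(-27)=180
Option D: A[6] 18->42, delta=24, new_sum=207+(24)=231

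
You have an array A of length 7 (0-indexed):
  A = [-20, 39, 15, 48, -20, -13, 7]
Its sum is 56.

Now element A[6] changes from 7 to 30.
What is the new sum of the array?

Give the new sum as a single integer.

Answer: 79

Derivation:
Old value at index 6: 7
New value at index 6: 30
Delta = 30 - 7 = 23
New sum = old_sum + delta = 56 + (23) = 79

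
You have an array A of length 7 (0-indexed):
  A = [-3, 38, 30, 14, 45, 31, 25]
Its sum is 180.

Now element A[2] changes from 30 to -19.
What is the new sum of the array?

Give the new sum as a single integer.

Old value at index 2: 30
New value at index 2: -19
Delta = -19 - 30 = -49
New sum = old_sum + delta = 180 + (-49) = 131

Answer: 131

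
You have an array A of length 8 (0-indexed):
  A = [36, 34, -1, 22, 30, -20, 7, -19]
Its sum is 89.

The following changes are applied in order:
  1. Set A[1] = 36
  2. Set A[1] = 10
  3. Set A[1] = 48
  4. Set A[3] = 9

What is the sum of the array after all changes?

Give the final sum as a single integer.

Answer: 90

Derivation:
Initial sum: 89
Change 1: A[1] 34 -> 36, delta = 2, sum = 91
Change 2: A[1] 36 -> 10, delta = -26, sum = 65
Change 3: A[1] 10 -> 48, delta = 38, sum = 103
Change 4: A[3] 22 -> 9, delta = -13, sum = 90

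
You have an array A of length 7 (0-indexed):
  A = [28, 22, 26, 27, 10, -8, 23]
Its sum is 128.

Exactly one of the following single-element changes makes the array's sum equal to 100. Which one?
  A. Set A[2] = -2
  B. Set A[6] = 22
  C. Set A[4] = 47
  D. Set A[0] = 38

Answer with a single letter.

Answer: A

Derivation:
Option A: A[2] 26->-2, delta=-28, new_sum=128+(-28)=100 <-- matches target
Option B: A[6] 23->22, delta=-1, new_sum=128+(-1)=127
Option C: A[4] 10->47, delta=37, new_sum=128+(37)=165
Option D: A[0] 28->38, delta=10, new_sum=128+(10)=138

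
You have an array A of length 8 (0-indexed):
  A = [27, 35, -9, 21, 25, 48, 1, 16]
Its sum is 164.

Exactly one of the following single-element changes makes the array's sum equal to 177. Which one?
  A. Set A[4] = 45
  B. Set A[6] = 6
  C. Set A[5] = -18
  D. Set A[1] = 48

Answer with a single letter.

Answer: D

Derivation:
Option A: A[4] 25->45, delta=20, new_sum=164+(20)=184
Option B: A[6] 1->6, delta=5, new_sum=164+(5)=169
Option C: A[5] 48->-18, delta=-66, new_sum=164+(-66)=98
Option D: A[1] 35->48, delta=13, new_sum=164+(13)=177 <-- matches target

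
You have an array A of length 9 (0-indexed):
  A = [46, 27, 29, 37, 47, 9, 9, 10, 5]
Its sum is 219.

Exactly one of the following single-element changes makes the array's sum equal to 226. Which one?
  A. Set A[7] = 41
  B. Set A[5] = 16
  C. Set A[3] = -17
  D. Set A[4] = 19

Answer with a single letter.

Answer: B

Derivation:
Option A: A[7] 10->41, delta=31, new_sum=219+(31)=250
Option B: A[5] 9->16, delta=7, new_sum=219+(7)=226 <-- matches target
Option C: A[3] 37->-17, delta=-54, new_sum=219+(-54)=165
Option D: A[4] 47->19, delta=-28, new_sum=219+(-28)=191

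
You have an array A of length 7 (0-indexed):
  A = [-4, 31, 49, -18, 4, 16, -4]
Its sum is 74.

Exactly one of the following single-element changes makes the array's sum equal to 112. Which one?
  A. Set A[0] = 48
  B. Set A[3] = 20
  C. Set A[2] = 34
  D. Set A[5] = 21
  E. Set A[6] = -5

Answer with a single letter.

Option A: A[0] -4->48, delta=52, new_sum=74+(52)=126
Option B: A[3] -18->20, delta=38, new_sum=74+(38)=112 <-- matches target
Option C: A[2] 49->34, delta=-15, new_sum=74+(-15)=59
Option D: A[5] 16->21, delta=5, new_sum=74+(5)=79
Option E: A[6] -4->-5, delta=-1, new_sum=74+(-1)=73

Answer: B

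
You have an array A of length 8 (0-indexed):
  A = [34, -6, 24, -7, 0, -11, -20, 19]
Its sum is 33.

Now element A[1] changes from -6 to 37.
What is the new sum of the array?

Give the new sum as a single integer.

Old value at index 1: -6
New value at index 1: 37
Delta = 37 - -6 = 43
New sum = old_sum + delta = 33 + (43) = 76

Answer: 76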